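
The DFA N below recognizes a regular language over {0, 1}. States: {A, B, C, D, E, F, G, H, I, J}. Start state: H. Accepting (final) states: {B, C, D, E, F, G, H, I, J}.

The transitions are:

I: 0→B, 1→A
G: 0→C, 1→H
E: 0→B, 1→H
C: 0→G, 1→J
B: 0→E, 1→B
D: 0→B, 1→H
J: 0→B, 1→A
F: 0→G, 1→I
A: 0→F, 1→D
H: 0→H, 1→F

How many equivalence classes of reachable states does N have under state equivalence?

7

Every state is reachable, so we keep all 10.
P0 = {B,C,D,E,F,G,H,I,J} | {A}.
Split {B,C,D,E,F,G,H,I,J} by δ(·,1) → {B,C,D,E,F,G,H} and {I,J}.
Split {B,C,D,E,F,G,H} by δ(·,1) → {B,D,E,G,H} and {C,F}.
On input 0, block {B,D,E,G,H} splits into {B,D,E,H} and {G}.
Split {B,D,E,H} by δ(·,1) → {B,D,E} and {H}.
On input 1, block {B,D,E} splits into {D,E} and {B}.
No further refinement is possible. Final partition (7 blocks): {D,E} | {A} | {I,J} | {C,F} | {G} | {H} | {B}.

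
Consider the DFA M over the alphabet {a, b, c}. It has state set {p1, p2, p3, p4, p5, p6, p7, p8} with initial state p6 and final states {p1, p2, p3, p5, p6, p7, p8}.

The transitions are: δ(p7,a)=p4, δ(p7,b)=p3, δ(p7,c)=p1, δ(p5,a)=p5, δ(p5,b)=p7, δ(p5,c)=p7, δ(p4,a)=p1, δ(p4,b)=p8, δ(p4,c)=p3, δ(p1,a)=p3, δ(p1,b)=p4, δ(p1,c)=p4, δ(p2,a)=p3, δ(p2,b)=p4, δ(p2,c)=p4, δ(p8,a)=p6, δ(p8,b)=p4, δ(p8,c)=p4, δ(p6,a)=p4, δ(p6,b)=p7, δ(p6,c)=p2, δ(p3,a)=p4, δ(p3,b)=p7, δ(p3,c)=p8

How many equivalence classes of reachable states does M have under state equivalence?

First remove the unreachable states {p5}; 7 states remain.
Initial partition by acceptance: {p1,p2,p3,p6,p7,p8} | {p4}.
On input a, block {p1,p2,p3,p6,p7,p8} splits into {p1,p2,p8} and {p3,p6,p7}.
Stable partition: {p1,p2,p8} | {p4} | {p3,p6,p7} — 3 equivalence classes.

3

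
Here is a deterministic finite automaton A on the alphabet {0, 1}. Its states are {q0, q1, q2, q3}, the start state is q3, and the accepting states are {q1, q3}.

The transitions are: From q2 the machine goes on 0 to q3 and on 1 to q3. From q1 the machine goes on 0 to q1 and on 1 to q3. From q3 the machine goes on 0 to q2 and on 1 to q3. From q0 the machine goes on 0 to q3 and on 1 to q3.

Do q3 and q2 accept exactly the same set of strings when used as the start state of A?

No

First remove the unreachable states {q0,q1}; 2 states remain.
Start with accepting vs non-accepting: {q3} | {q2}.
Stable partition: {q3} | {q2} — 2 equivalence classes.
q3 and q2 end up in different blocks, so they are distinguishable. For instance, the string 'ε' is accepted from only q3.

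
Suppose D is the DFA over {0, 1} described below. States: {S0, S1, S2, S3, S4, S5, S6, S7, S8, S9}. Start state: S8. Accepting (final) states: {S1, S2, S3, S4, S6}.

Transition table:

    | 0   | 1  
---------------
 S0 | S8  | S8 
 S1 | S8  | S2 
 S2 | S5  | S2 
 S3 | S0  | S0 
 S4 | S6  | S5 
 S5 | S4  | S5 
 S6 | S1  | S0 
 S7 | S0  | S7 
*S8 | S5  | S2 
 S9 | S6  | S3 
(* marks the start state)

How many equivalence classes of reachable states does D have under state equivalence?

Reachable states from the start: {S0,S1,S2,S4,S5,S6,S8}. Unreachable: {S3,S7,S9} — drop them.
Start with accepting vs non-accepting: {S1,S2,S4,S6} | {S0,S5,S8}.
Split {S1,S2,S4,S6} by δ(·,0) → {S1,S2} and {S4,S6}.
Split {S0,S5,S8} by δ(·,0) → {S0,S8} and {S5}.
Refine {S1,S2} on symbol 0: members go to different blocks, giving {S1} and {S2}.
Refine {S0,S8} on symbol 0: members go to different blocks, giving {S0} and {S8}.
Refine {S4,S6} on symbol 0: members go to different blocks, giving {S4} and {S6}.
Stable partition: {S1} | {S0} | {S4} | {S5} | {S2} | {S8} | {S6} — 7 equivalence classes.

7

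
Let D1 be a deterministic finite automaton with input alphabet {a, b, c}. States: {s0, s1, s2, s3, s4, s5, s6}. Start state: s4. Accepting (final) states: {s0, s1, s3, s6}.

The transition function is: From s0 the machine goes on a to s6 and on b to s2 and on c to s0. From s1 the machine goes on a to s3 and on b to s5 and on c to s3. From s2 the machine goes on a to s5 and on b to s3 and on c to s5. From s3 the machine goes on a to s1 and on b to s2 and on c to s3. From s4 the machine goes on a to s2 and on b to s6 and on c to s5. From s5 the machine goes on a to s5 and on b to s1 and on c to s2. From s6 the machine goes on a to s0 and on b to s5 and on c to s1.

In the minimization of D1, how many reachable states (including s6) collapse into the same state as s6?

4

Initial partition by acceptance: {s0,s1,s3,s6} | {s2,s4,s5}.
The partition is now stable with 2 blocks: {s0,s1,s3,s6} | {s2,s4,s5}.
The equivalence class containing s6 is {s0,s1,s3,s6}, of size 4.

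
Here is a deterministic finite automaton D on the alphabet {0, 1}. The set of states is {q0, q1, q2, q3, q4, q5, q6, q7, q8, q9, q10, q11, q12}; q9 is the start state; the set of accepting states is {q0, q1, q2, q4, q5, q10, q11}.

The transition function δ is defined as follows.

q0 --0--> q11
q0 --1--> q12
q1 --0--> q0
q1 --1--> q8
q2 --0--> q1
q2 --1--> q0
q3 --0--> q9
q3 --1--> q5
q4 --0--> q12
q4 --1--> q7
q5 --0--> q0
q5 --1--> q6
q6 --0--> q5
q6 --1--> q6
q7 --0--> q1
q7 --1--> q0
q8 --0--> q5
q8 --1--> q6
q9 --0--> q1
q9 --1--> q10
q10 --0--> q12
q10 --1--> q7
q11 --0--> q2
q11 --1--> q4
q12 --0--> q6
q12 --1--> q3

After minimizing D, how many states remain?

Initial partition by acceptance: {q0,q1,q2,q4,q5,q10,q11} | {q3,q6,q7,q8,q9,q12}.
On input 0, block {q0,q1,q2,q4,q5,q10,q11} splits into {q0,q1,q2,q5,q11} and {q4,q10}.
On input 1, block {q0,q1,q2,q5,q11} splits into {q0,q1,q5} and {q2} and {q11}.
Refine {q0,q1,q5} on symbol 0: members go to different blocks, giving {q1,q5} and {q0}.
On input 0, block {q3,q6,q7,q8,q9,q12} splits into {q6,q7,q8,q9} and {q3,q12}.
Refine {q6,q7,q8,q9} on symbol 1: members go to different blocks, giving {q6,q8} and {q7} and {q9}.
On input 0, block {q3,q12} splits into {q3} and {q12}.
Stable partition: {q1,q5} | {q6,q8} | {q4,q10} | {q2} | {q11} | {q0} | {q3} | {q7} | {q9} | {q12} — 10 equivalence classes.

10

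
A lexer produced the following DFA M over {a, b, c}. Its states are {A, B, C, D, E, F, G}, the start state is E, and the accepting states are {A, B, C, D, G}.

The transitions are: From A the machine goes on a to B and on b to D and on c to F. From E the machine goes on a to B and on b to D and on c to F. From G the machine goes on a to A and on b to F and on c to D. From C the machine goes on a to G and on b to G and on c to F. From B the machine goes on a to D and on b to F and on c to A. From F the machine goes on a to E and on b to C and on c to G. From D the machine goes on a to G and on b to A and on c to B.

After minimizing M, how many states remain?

Initial partition by acceptance: {A,B,C,D,G} | {E,F}.
Split {A,B,C,D,G} by δ(·,b) → {A,C,D} and {B,G}.
On input b, block {A,C,D} splits into {A,D} and {C}.
Split {A,D} by δ(·,c) → {A} and {D}.
Refine {E,F} on symbol a: members go to different blocks, giving {E} and {F}.
On input a, block {B,G} splits into {B} and {G}.
No further refinement is possible. Final partition (7 blocks): {A} | {E} | {B} | {C} | {D} | {F} | {G}.

7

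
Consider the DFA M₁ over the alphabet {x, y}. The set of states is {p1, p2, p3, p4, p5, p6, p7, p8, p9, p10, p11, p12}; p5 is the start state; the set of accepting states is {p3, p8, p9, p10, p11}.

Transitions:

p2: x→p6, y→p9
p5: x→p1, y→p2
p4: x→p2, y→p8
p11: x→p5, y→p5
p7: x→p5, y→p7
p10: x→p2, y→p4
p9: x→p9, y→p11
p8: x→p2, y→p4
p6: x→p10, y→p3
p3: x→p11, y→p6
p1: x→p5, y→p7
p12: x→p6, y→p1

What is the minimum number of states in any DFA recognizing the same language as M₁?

States {p12} cannot be reached from the start state, so discard them.
Start with accepting vs non-accepting: {p3,p8,p9,p10,p11} | {p1,p2,p4,p5,p6,p7}.
On input x, block {p3,p8,p9,p10,p11} splits into {p8,p10,p11} and {p3,p9}.
Split {p1,p2,p4,p5,p6,p7} by δ(·,x) → {p1,p2,p4,p5,p7} and {p6}.
Split {p1,p2,p4,p5,p7} by δ(·,x) → {p1,p4,p5,p7} and {p2}.
Split {p8,p10,p11} by δ(·,x) → {p8,p10} and {p11}.
Refine {p1,p4,p5,p7} on symbol x: members go to different blocks, giving {p1,p5,p7} and {p4}.
On input y, block {p1,p5,p7} splits into {p1,p7} and {p5}.
On input x, block {p3,p9} splits into {p3} and {p9}.
Stable partition: {p8,p10} | {p1,p7} | {p3} | {p6} | {p2} | {p11} | {p4} | {p5} | {p9} — 9 equivalence classes.

9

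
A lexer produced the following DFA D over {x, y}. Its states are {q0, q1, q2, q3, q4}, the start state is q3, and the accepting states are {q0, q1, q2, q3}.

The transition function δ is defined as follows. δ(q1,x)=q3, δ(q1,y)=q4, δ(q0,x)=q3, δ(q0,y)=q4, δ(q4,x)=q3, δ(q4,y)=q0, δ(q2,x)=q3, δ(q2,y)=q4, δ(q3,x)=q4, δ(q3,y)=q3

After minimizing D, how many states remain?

3

States {q1,q2} cannot be reached from the start state, so discard them.
Start with accepting vs non-accepting: {q0,q3} | {q4}.
Refine {q0,q3} on symbol x: members go to different blocks, giving {q0} and {q3}.
Stable partition: {q0} | {q4} | {q3} — 3 equivalence classes.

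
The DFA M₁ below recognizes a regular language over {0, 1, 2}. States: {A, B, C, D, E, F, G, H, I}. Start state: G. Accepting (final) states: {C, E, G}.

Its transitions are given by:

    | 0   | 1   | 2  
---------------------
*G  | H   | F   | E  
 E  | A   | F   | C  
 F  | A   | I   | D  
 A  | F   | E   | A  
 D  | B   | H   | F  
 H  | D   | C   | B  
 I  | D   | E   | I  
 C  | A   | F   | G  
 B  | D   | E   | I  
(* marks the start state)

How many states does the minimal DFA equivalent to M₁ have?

3

Initial partition by acceptance: {C,E,G} | {A,B,D,F,H,I}.
On input 1, block {A,B,D,F,H,I} splits into {A,B,H,I} and {D,F}.
Stable partition: {C,E,G} | {A,B,H,I} | {D,F} — 3 equivalence classes.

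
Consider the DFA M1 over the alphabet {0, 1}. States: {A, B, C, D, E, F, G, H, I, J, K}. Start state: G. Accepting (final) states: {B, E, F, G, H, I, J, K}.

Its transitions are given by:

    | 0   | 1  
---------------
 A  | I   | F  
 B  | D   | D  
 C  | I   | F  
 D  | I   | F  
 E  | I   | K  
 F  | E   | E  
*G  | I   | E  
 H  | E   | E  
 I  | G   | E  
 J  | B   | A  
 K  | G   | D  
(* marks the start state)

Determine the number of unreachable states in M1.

5

BFS from G reaches {D, E, F, G, I, K}; the 5 state(s) A, B, C, H, J are never visited.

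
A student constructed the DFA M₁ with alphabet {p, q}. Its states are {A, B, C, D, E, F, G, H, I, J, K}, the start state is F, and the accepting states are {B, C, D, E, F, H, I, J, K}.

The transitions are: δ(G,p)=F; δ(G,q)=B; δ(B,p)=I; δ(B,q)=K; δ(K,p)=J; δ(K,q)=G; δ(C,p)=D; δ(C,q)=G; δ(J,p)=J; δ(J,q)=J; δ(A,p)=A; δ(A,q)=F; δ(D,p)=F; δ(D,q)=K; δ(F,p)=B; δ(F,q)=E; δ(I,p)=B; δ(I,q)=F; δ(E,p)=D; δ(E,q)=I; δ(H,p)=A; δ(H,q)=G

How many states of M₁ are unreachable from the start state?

BFS from F reaches {B, D, E, F, G, I, J, K}; the 3 state(s) A, C, H are never visited.

3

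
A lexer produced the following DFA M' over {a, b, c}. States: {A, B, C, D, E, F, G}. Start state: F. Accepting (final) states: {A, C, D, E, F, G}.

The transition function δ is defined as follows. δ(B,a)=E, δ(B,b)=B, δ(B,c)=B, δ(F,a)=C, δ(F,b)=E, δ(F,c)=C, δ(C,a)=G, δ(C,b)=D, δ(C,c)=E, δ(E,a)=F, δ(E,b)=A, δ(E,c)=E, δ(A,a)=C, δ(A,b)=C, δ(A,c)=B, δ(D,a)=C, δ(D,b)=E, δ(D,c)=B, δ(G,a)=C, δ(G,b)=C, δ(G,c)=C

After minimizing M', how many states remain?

4

Start with accepting vs non-accepting: {A,C,D,E,F,G} | {B}.
Split {A,C,D,E,F,G} by δ(·,c) → {C,E,F,G} and {A,D}.
On input b, block {C,E,F,G} splits into {C,E} and {F,G}.
No further refinement is possible. Final partition (4 blocks): {C,E} | {B} | {A,D} | {F,G}.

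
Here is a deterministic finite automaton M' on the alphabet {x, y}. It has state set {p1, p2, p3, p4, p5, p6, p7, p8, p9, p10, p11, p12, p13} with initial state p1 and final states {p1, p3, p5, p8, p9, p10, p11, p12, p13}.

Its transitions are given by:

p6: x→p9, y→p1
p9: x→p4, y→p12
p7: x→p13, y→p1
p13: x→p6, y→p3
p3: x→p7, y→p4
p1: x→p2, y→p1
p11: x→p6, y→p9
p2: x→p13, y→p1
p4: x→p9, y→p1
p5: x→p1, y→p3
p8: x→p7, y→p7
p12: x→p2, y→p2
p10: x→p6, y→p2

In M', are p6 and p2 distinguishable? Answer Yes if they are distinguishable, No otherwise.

States {p5,p8,p10,p11} cannot be reached from the start state, so discard them.
P0 = {p1,p3,p9,p12,p13} | {p2,p4,p6,p7}.
Refine {p1,p3,p9,p12,p13} on symbol y: members go to different blocks, giving {p1,p9,p13} and {p3,p12}.
On input y, block {p1,p9,p13} splits into {p9,p13} and {p1}.
Stable partition: {p9,p13} | {p2,p4,p6,p7} | {p3,p12} | {p1} — 4 equivalence classes.
p6 and p2 lie in the same block of the stable partition, so they are equivalent — no string distinguishes them.

No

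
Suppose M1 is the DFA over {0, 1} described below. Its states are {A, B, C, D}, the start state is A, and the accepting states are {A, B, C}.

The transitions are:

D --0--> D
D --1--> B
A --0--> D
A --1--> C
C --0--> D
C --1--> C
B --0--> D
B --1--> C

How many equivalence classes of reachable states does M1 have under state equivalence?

2

Initial partition by acceptance: {A,B,C} | {D}.
Stable partition: {A,B,C} | {D} — 2 equivalence classes.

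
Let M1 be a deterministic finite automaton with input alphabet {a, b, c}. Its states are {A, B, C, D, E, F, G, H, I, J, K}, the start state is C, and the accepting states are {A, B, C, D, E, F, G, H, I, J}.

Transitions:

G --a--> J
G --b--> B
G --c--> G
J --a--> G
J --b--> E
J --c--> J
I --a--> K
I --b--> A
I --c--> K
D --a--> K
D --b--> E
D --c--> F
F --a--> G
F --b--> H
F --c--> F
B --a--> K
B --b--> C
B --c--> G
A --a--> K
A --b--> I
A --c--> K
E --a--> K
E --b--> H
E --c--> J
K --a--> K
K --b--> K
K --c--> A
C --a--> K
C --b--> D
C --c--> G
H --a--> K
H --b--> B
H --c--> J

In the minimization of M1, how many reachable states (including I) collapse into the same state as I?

2

All states are reachable from the start state.
Initial partition by acceptance: {A,B,C,D,E,F,G,H,I,J} | {K}.
On input a, block {A,B,C,D,E,F,G,H,I,J} splits into {A,B,C,D,E,H,I} and {F,G,J}.
Refine {A,B,C,D,E,H,I} on symbol c: members go to different blocks, giving {B,C,D,E,H} and {A,I}.
The partition is now stable with 4 blocks: {B,C,D,E,H} | {K} | {F,G,J} | {A,I}.
The equivalence class containing I is {A,I}, of size 2.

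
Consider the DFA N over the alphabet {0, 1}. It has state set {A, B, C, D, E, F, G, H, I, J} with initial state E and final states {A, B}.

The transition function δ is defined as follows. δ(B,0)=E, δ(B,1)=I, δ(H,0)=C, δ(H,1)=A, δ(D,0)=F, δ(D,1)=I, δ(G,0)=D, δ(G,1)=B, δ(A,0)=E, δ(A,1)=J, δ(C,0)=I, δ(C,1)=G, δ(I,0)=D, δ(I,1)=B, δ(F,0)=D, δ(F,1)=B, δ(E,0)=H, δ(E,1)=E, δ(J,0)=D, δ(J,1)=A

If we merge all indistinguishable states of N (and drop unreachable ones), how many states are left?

4

All states are reachable from the start state.
Initial partition by acceptance: {A,B} | {C,D,E,F,G,H,I,J}.
On input 1, block {C,D,E,F,G,H,I,J} splits into {F,G,H,I,J} and {C,D,E}.
On input 1, block {C,D,E} splits into {C,D} and {E}.
No further refinement is possible. Final partition (4 blocks): {A,B} | {F,G,H,I,J} | {C,D} | {E}.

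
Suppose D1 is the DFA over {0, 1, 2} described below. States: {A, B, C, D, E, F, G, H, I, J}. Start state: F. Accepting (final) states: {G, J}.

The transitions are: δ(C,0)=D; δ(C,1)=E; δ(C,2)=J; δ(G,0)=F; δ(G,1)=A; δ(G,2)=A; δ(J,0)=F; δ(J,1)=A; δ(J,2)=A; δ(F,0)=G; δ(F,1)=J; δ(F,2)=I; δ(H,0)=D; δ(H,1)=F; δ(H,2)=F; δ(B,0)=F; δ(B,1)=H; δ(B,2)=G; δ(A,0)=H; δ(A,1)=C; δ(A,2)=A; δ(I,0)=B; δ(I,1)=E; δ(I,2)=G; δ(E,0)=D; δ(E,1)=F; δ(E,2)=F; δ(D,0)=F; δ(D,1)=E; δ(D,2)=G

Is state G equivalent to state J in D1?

Every state is reachable, so we keep all 10.
Start with accepting vs non-accepting: {G,J} | {A,B,C,D,E,F,H,I}.
Split {A,B,C,D,E,F,H,I} by δ(·,0) → {A,B,C,D,E,H,I} and {F}.
On input 0, block {A,B,C,D,E,H,I} splits into {A,C,E,H,I} and {B,D}.
Refine {A,C,E,H,I} on symbol 0: members go to different blocks, giving {C,E,H,I} and {A}.
On input 1, block {C,E,H,I} splits into {C,I} and {E,H}.
Stable partition: {G,J} | {C,I} | {F} | {B,D} | {A} | {E,H} — 6 equivalence classes.
G and J lie in the same block of the stable partition, so they are equivalent — no string distinguishes them.

Yes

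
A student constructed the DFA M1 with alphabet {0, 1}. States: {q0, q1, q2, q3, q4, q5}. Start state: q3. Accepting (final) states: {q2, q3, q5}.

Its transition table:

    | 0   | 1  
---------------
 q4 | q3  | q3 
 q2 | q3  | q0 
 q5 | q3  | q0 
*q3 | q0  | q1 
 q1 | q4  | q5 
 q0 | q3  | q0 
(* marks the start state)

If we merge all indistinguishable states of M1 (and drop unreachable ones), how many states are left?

5

First remove the unreachable states {q2}; 5 states remain.
Start with accepting vs non-accepting: {q3,q5} | {q0,q1,q4}.
Refine {q3,q5} on symbol 0: members go to different blocks, giving {q3} and {q5}.
On input 0, block {q0,q1,q4} splits into {q0,q4} and {q1}.
Refine {q0,q4} on symbol 1: members go to different blocks, giving {q0} and {q4}.
No further refinement is possible. Final partition (5 blocks): {q3} | {q0} | {q5} | {q1} | {q4}.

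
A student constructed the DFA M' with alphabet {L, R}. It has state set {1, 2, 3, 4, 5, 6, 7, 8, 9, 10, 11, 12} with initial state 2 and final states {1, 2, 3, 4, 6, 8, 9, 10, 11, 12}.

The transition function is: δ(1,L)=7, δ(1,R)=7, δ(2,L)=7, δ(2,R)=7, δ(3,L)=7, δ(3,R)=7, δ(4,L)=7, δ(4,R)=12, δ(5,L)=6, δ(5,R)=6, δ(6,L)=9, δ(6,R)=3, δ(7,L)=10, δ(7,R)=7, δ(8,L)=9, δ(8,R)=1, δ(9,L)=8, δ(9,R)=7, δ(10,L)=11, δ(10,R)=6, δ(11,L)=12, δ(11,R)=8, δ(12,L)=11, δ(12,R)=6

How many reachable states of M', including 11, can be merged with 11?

States {4,5} cannot be reached from the start state, so discard them.
Initial partition by acceptance: {1,2,3,6,8,9,10,11,12} | {7}.
Refine {1,2,3,6,8,9,10,11,12} on symbol L: members go to different blocks, giving {6,8,9,10,11,12} and {1,2,3}.
Refine {6,8,9,10,11,12} on symbol R: members go to different blocks, giving {10,11,12} and {6,8} and {9}.
Stable partition: {10,11,12} | {7} | {1,2,3} | {6,8} | {9} — 5 equivalence classes.
State 11 belongs to the block {10,11,12}, which has 3 states.

3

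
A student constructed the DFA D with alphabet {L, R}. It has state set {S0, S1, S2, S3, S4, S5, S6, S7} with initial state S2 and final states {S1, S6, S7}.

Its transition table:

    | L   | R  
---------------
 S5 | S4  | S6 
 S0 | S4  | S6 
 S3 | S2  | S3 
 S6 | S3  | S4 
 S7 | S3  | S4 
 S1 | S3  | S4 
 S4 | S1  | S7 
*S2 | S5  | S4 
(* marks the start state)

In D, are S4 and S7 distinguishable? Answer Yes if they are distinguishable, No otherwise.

Yes

First remove the unreachable states {S0}; 7 states remain.
Initial partition by acceptance: {S1,S6,S7} | {S2,S3,S4,S5}.
On input L, block {S2,S3,S4,S5} splits into {S2,S3,S5} and {S4}.
Refine {S2,S3,S5} on symbol L: members go to different blocks, giving {S2,S3} and {S5}.
On input L, block {S2,S3} splits into {S2} and {S3}.
Stable partition: {S1,S6,S7} | {S2} | {S4} | {S5} | {S3} — 5 equivalence classes.
S4 and S7 end up in different blocks, so they are distinguishable. For instance, the string 'ε' is accepted from only S7.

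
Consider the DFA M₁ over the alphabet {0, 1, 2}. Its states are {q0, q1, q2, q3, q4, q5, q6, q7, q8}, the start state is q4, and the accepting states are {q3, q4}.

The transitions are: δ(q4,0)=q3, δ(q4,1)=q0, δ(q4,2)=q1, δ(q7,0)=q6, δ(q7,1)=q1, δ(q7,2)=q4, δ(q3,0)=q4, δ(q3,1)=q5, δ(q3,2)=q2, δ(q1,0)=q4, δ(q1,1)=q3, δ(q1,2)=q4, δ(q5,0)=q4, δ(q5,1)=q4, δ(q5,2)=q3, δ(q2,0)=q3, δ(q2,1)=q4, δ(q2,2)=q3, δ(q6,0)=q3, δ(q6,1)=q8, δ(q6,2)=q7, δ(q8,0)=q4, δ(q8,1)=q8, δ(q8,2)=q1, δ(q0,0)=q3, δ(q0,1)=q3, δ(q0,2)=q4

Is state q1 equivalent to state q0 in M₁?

Reachable states from the start: {q0,q1,q2,q3,q4,q5}. Unreachable: {q6,q7,q8} — drop them.
P0 = {q3,q4} | {q0,q1,q2,q5}.
No further refinement is possible. Final partition (2 blocks): {q3,q4} | {q0,q1,q2,q5}.
q1 and q0 lie in the same block of the stable partition, so they are equivalent — no string distinguishes them.

Yes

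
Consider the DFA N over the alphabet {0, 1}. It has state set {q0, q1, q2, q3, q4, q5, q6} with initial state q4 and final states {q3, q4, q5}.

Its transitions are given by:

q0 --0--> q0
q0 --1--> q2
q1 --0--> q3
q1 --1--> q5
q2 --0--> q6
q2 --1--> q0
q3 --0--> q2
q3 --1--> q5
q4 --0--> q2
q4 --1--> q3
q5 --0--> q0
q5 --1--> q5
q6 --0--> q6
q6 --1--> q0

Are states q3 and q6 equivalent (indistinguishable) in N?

Reachable states from the start: {q0,q2,q3,q4,q5,q6}. Unreachable: {q1} — drop them.
Initial partition by acceptance: {q3,q4,q5} | {q0,q2,q6}.
Stable partition: {q3,q4,q5} | {q0,q2,q6} — 2 equivalence classes.
q3 and q6 end up in different blocks, so they are distinguishable. For instance, the string 'ε' is accepted from only q3.

No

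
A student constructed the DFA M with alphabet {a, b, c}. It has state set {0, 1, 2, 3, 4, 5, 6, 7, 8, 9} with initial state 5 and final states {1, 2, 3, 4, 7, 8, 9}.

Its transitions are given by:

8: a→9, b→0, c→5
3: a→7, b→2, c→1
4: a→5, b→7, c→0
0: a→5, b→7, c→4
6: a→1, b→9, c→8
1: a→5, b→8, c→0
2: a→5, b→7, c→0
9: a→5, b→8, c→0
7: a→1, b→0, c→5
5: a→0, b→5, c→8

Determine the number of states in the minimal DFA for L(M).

4

Reachable states from the start: {0,1,4,5,7,8,9}. Unreachable: {2,3,6} — drop them.
P0 = {1,4,7,8,9} | {0,5}.
Split {1,4,7,8,9} by δ(·,a) → {1,4,9} and {7,8}.
On input b, block {0,5} splits into {0} and {5}.
Stable partition: {1,4,9} | {0} | {7,8} | {5} — 4 equivalence classes.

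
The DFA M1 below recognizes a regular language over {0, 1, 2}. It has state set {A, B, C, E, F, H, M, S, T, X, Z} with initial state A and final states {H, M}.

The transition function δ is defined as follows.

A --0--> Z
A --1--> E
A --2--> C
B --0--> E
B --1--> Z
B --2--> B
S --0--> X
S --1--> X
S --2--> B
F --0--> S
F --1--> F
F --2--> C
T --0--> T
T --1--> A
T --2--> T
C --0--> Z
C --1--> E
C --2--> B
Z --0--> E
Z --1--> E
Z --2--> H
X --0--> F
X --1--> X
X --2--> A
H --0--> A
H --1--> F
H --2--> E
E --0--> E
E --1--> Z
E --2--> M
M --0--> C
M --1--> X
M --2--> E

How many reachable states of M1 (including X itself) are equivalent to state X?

Reachable states from the start: {A,B,C,E,F,H,M,S,X,Z}. Unreachable: {T} — drop them.
Initial partition by acceptance: {H,M} | {A,B,C,E,F,S,X,Z}.
Refine {A,B,C,E,F,S,X,Z} on symbol 2: members go to different blocks, giving {A,B,C,F,S,X} and {E,Z}.
Split {A,B,C,F,S,X} by δ(·,0) → {F,S,X} and {A,B,C}.
Stable partition: {H,M} | {F,S,X} | {E,Z} | {A,B,C} — 4 equivalence classes.
State X belongs to the block {F,S,X}, which has 3 states.

3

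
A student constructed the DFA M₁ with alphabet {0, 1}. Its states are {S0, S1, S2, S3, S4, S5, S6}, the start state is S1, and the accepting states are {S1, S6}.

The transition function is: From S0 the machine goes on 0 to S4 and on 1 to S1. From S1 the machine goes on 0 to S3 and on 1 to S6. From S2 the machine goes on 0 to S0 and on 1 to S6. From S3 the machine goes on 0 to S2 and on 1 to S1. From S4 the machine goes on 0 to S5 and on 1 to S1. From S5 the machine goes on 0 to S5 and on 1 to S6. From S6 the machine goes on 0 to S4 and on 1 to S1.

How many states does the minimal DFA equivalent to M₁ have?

All states are reachable from the start state.
Initial partition by acceptance: {S1,S6} | {S0,S2,S3,S4,S5}.
No further refinement is possible. Final partition (2 blocks): {S1,S6} | {S0,S2,S3,S4,S5}.

2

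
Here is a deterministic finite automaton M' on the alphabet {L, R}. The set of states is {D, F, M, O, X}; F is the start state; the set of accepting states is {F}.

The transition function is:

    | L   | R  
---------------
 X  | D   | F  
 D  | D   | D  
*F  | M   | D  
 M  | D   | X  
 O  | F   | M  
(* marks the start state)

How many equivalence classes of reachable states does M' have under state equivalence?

4

States {O} cannot be reached from the start state, so discard them.
P0 = {F} | {D,M,X}.
Refine {D,M,X} on symbol R: members go to different blocks, giving {D,M} and {X}.
Split {D,M} by δ(·,R) → {M} and {D}.
Stable partition: {F} | {M} | {X} | {D} — 4 equivalence classes.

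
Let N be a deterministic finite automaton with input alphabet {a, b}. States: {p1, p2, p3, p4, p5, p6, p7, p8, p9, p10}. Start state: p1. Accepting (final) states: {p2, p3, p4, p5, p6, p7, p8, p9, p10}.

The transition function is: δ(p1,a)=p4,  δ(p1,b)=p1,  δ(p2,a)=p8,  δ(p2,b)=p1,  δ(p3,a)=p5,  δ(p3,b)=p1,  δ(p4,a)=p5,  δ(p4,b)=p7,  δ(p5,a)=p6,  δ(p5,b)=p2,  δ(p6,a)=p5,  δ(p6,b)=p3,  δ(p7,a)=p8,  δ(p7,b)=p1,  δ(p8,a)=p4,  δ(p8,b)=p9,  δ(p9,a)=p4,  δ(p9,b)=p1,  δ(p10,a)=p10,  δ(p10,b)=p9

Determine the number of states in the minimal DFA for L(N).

3

States {p10} cannot be reached from the start state, so discard them.
P0 = {p2,p3,p4,p5,p6,p7,p8,p9} | {p1}.
Refine {p2,p3,p4,p5,p6,p7,p8,p9} on symbol b: members go to different blocks, giving {p2,p3,p7,p9} and {p4,p5,p6,p8}.
The partition is now stable with 3 blocks: {p2,p3,p7,p9} | {p1} | {p4,p5,p6,p8}.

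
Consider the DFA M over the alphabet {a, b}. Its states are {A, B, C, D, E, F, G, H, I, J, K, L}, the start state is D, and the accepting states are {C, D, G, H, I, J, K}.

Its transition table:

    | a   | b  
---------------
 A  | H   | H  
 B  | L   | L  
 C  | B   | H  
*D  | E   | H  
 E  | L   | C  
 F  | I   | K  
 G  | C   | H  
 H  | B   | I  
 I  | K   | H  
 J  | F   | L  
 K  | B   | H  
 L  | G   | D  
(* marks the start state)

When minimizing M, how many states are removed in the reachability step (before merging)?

3

No path from D leads to A, F, J; the other 9 states are all reachable.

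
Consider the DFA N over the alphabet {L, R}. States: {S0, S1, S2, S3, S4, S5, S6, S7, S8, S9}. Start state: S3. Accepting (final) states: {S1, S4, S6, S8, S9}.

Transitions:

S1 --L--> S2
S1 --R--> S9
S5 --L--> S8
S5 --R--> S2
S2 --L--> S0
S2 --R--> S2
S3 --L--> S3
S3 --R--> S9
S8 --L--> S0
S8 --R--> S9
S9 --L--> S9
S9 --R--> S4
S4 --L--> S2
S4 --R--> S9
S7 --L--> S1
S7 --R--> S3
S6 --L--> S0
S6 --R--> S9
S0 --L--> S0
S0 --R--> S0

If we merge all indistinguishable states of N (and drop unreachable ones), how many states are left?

4

States {S1,S5,S6,S7,S8} cannot be reached from the start state, so discard them.
Start with accepting vs non-accepting: {S4,S9} | {S0,S2,S3}.
On input L, block {S4,S9} splits into {S4} and {S9}.
Refine {S0,S2,S3} on symbol R: members go to different blocks, giving {S0,S2} and {S3}.
Stable partition: {S4} | {S0,S2} | {S9} | {S3} — 4 equivalence classes.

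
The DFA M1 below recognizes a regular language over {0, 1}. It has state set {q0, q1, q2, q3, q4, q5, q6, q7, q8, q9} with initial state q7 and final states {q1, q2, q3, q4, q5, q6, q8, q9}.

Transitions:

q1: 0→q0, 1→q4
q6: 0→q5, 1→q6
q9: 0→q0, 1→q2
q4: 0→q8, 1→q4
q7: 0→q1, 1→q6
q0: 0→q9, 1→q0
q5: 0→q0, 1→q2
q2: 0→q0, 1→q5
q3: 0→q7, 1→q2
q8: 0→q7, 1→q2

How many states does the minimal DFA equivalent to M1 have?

7

States {q3} cannot be reached from the start state, so discard them.
P0 = {q1,q2,q4,q5,q6,q8,q9} | {q0,q7}.
Split {q1,q2,q4,q5,q6,q8,q9} by δ(·,0) → {q1,q2,q5,q8,q9} and {q4,q6}.
On input 1, block {q1,q2,q5,q8,q9} splits into {q2,q5,q8,q9} and {q1}.
On input 0, block {q0,q7} splits into {q0} and {q7}.
On input 0, block {q2,q5,q8,q9} splits into {q2,q5,q9} and {q8}.
Split {q4,q6} by δ(·,0) → {q4} and {q6}.
No further refinement is possible. Final partition (7 blocks): {q2,q5,q9} | {q0} | {q4} | {q1} | {q7} | {q8} | {q6}.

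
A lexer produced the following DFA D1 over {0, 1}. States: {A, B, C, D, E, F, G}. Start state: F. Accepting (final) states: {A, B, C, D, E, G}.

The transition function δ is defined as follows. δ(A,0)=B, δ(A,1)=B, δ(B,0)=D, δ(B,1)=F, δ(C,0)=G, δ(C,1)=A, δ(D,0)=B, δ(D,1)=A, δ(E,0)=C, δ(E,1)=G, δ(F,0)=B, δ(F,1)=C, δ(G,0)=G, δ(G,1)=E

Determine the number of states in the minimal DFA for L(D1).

7

Every state is reachable, so we keep all 7.
Initial partition by acceptance: {A,B,C,D,E,G} | {F}.
Split {A,B,C,D,E,G} by δ(·,1) → {A,C,D,E,G} and {B}.
Split {A,C,D,E,G} by δ(·,0) → {C,E,G} and {A,D}.
Refine {C,E,G} on symbol 1: members go to different blocks, giving {E,G} and {C}.
On input 0, block {E,G} splits into {E} and {G}.
Refine {A,D} on symbol 1: members go to different blocks, giving {A} and {D}.
Stable partition: {E} | {F} | {B} | {A} | {C} | {G} | {D} — 7 equivalence classes.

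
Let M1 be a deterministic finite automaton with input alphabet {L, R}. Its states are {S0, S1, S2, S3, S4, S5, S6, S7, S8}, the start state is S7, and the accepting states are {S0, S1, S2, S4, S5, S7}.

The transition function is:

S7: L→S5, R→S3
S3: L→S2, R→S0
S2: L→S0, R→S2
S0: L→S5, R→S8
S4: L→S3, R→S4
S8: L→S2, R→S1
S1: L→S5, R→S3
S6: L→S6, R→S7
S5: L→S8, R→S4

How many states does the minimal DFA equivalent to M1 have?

4

States {S6} cannot be reached from the start state, so discard them.
Initial partition by acceptance: {S0,S1,S2,S4,S5,S7} | {S3,S8}.
On input L, block {S0,S1,S2,S4,S5,S7} splits into {S0,S1,S2,S7} and {S4,S5}.
Refine {S0,S1,S2,S7} on symbol L: members go to different blocks, giving {S0,S1,S7} and {S2}.
No further refinement is possible. Final partition (4 blocks): {S0,S1,S7} | {S3,S8} | {S4,S5} | {S2}.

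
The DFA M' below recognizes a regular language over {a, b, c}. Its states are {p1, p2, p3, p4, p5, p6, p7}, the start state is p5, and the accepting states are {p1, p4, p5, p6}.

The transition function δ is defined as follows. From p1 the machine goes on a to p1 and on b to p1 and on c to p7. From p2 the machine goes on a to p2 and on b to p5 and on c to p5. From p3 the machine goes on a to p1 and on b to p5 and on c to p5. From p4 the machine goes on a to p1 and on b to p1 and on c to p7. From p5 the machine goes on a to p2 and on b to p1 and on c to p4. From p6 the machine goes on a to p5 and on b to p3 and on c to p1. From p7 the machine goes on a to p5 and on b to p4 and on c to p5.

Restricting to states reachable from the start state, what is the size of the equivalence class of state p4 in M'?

2

States {p3,p6} cannot be reached from the start state, so discard them.
P0 = {p1,p4,p5} | {p2,p7}.
Refine {p1,p4,p5} on symbol a: members go to different blocks, giving {p1,p4} and {p5}.
Refine {p2,p7} on symbol a: members go to different blocks, giving {p2} and {p7}.
No further refinement is possible. Final partition (4 blocks): {p1,p4} | {p2} | {p5} | {p7}.
State p4 belongs to the block {p1,p4}, which has 2 states.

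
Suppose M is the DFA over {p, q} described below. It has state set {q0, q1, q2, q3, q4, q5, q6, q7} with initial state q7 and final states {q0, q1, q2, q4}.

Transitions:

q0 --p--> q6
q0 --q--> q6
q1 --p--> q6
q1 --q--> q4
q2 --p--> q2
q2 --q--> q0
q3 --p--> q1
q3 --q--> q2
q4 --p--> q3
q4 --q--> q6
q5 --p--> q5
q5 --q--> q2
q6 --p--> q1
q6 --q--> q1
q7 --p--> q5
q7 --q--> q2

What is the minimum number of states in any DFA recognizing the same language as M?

Every state is reachable, so we keep all 8.
Initial partition by acceptance: {q0,q1,q2,q4} | {q3,q5,q6,q7}.
Refine {q0,q1,q2,q4} on symbol p: members go to different blocks, giving {q0,q1,q4} and {q2}.
Refine {q0,q1,q4} on symbol q: members go to different blocks, giving {q0,q4} and {q1}.
On input p, block {q3,q5,q6,q7} splits into {q3,q6} and {q5,q7}.
Split {q3,q6} by δ(·,q) → {q3} and {q6}.
On input p, block {q0,q4} splits into {q0} and {q4}.
No further refinement is possible. Final partition (7 blocks): {q0} | {q3} | {q2} | {q1} | {q5,q7} | {q6} | {q4}.

7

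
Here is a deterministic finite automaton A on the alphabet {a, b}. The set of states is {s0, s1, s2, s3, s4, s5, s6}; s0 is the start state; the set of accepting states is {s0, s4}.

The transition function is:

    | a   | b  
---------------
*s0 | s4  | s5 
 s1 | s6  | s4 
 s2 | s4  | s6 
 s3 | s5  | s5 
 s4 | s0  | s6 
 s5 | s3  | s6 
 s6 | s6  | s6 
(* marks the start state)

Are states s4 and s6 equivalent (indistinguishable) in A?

No

States {s1,s2} cannot be reached from the start state, so discard them.
P0 = {s0,s4} | {s3,s5,s6}.
Stable partition: {s0,s4} | {s3,s5,s6} — 2 equivalence classes.
s4 and s6 end up in different blocks, so they are distinguishable. For instance, the string 'ε' is accepted from only s4.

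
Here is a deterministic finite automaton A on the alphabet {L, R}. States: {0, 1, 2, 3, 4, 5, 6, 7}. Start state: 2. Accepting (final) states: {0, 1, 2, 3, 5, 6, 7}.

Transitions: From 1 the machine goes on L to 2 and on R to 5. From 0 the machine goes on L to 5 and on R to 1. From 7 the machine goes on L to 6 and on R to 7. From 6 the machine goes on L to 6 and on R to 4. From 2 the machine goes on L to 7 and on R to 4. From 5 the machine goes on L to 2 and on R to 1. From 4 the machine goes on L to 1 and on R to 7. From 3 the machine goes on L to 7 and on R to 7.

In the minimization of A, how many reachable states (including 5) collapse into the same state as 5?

2

Reachable states from the start: {1,2,4,5,6,7}. Unreachable: {0,3} — drop them.
P0 = {1,2,5,6,7} | {4}.
On input R, block {1,2,5,6,7} splits into {1,5,7} and {2,6}.
On input L, block {2,6} splits into {2} and {6}.
Refine {1,5,7} on symbol L: members go to different blocks, giving {1,5} and {7}.
No further refinement is possible. Final partition (5 blocks): {1,5} | {4} | {2} | {6} | {7}.
State 5 belongs to the block {1,5}, which has 2 states.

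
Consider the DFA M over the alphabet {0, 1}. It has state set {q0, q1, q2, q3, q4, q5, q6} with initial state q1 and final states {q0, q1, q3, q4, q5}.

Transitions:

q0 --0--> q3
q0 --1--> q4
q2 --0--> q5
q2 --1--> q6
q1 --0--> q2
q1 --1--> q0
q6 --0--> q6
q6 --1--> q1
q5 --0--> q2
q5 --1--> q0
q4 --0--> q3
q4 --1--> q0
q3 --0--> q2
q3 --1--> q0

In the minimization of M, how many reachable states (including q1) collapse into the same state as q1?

3

Start with accepting vs non-accepting: {q0,q1,q3,q4,q5} | {q2,q6}.
On input 0, block {q0,q1,q3,q4,q5} splits into {q1,q3,q5} and {q0,q4}.
Split {q2,q6} by δ(·,0) → {q2} and {q6}.
Stable partition: {q1,q3,q5} | {q2} | {q0,q4} | {q6} — 4 equivalence classes.
State q1 belongs to the block {q1,q3,q5}, which has 3 states.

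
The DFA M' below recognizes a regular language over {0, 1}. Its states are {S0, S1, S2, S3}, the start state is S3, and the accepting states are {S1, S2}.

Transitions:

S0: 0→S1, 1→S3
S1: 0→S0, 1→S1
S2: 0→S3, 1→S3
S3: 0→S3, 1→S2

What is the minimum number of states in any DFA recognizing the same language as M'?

2

First remove the unreachable states {S0,S1}; 2 states remain.
Start with accepting vs non-accepting: {S2} | {S3}.
No further refinement is possible. Final partition (2 blocks): {S2} | {S3}.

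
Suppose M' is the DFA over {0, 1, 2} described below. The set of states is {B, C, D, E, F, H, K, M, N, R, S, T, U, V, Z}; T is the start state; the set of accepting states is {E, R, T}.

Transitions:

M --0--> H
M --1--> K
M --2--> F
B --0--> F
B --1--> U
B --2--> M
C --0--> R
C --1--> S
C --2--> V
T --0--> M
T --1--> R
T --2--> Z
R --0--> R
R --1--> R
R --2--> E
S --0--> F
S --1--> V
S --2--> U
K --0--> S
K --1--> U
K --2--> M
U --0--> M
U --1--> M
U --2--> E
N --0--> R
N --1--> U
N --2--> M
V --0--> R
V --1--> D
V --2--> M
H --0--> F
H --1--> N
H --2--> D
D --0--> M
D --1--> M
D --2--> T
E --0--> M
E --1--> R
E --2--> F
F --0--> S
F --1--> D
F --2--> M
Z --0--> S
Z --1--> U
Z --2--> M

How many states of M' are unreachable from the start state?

BFS from T reaches {D, E, F, H, K, M, N, R, S, T, U, V, Z}; the 2 state(s) B, C are never visited.

2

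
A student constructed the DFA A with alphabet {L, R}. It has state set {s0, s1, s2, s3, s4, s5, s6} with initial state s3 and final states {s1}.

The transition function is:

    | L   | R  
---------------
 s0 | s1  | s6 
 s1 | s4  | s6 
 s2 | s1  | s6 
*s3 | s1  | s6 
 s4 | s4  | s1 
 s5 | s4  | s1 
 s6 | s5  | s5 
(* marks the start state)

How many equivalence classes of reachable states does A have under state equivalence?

First remove the unreachable states {s0,s2}; 5 states remain.
Start with accepting vs non-accepting: {s1} | {s3,s4,s5,s6}.
Refine {s3,s4,s5,s6} on symbol L: members go to different blocks, giving {s4,s5,s6} and {s3}.
Refine {s4,s5,s6} on symbol R: members go to different blocks, giving {s4,s5} and {s6}.
The partition is now stable with 4 blocks: {s1} | {s4,s5} | {s3} | {s6}.

4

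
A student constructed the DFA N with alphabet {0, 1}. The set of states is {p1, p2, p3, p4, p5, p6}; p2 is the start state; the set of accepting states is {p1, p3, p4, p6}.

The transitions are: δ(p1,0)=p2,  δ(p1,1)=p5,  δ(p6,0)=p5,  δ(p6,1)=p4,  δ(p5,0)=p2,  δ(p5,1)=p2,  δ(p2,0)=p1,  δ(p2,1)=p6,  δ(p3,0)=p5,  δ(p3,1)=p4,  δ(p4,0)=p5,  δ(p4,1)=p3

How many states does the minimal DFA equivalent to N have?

4

All states are reachable from the start state.
P0 = {p1,p3,p4,p6} | {p2,p5}.
Refine {p1,p3,p4,p6} on symbol 1: members go to different blocks, giving {p3,p4,p6} and {p1}.
Refine {p2,p5} on symbol 0: members go to different blocks, giving {p2} and {p5}.
Stable partition: {p3,p4,p6} | {p2} | {p1} | {p5} — 4 equivalence classes.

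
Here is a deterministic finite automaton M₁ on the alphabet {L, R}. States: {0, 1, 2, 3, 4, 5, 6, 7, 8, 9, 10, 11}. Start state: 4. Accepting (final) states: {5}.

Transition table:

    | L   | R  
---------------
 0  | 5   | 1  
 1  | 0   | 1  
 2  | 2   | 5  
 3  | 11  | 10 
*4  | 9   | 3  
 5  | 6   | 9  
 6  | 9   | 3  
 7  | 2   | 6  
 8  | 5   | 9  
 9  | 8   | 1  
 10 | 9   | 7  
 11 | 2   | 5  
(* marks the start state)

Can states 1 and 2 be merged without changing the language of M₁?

Every state is reachable, so we keep all 12.
Initial partition by acceptance: {5} | {0,1,2,3,4,6,7,8,9,10,11}.
On input L, block {0,1,2,3,4,6,7,8,9,10,11} splits into {1,2,3,4,6,7,9,10,11} and {0,8}.
On input L, block {1,2,3,4,6,7,9,10,11} splits into {2,3,4,6,7,10,11} and {1,9}.
Split {2,3,4,6,7,10,11} by δ(·,L) → {2,3,7,11} and {4,6,10}.
Refine {2,3,7,11} on symbol R: members go to different blocks, giving {2,11} and {3,7}.
The partition is now stable with 6 blocks: {5} | {2,11} | {0,8} | {1,9} | {4,6,10} | {3,7}.
1 and 2 end up in different blocks, so they are distinguishable. For instance, the string 'R' is accepted from only 2.

No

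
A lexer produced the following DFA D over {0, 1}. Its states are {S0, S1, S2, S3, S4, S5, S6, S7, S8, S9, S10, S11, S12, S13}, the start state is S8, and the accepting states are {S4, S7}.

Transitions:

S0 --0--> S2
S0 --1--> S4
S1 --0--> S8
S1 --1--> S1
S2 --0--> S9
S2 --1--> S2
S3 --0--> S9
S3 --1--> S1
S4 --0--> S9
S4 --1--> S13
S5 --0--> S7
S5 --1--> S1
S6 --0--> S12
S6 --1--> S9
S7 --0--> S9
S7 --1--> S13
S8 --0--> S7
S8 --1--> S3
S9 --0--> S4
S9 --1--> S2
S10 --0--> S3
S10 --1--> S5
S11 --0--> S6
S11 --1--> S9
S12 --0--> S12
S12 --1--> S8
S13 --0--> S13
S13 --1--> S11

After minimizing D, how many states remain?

5

States {S0,S5,S10} cannot be reached from the start state, so discard them.
Initial partition by acceptance: {S4,S7} | {S1,S2,S3,S6,S8,S9,S11,S12,S13}.
Split {S1,S2,S3,S6,S8,S9,S11,S12,S13} by δ(·,0) → {S1,S2,S3,S6,S11,S12,S13} and {S8,S9}.
Split {S1,S2,S3,S6,S11,S12,S13} by δ(·,0) → {S6,S11,S12,S13} and {S1,S2,S3}.
Split {S6,S11,S12,S13} by δ(·,1) → {S6,S11,S12} and {S13}.
The partition is now stable with 5 blocks: {S4,S7} | {S6,S11,S12} | {S8,S9} | {S1,S2,S3} | {S13}.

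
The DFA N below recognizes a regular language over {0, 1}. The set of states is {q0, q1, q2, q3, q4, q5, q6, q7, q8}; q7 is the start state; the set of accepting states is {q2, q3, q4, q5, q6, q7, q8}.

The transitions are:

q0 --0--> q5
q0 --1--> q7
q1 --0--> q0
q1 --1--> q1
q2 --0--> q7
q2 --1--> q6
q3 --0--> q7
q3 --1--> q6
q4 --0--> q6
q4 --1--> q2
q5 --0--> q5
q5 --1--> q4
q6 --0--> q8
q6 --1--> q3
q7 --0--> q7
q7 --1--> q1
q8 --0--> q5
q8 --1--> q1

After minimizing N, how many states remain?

8

Every state is reachable, so we keep all 9.
Initial partition by acceptance: {q2,q3,q4,q5,q6,q7,q8} | {q0,q1}.
Refine {q2,q3,q4,q5,q6,q7,q8} on symbol 1: members go to different blocks, giving {q2,q3,q4,q5,q6} and {q7,q8}.
Refine {q2,q3,q4,q5,q6} on symbol 0: members go to different blocks, giving {q2,q3,q6} and {q4,q5}.
On input 0, block {q0,q1} splits into {q0} and {q1}.
Split {q7,q8} by δ(·,0) → {q7} and {q8}.
On input 0, block {q2,q3,q6} splits into {q2,q3} and {q6}.
On input 0, block {q4,q5} splits into {q4} and {q5}.
No further refinement is possible. Final partition (8 blocks): {q2,q3} | {q0} | {q7} | {q4} | {q1} | {q8} | {q6} | {q5}.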